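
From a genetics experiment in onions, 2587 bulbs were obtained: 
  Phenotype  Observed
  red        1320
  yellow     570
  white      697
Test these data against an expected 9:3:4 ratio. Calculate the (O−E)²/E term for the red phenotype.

Total ratio parts = 16. Expected numbers out of 2587:
  red: 2587 × 9/16 = 1455.1875
  yellow: 2587 × 3/16 = 485.0625
  white: 2587 × 4/16 = 646.75
Contribution of red: (1320 − 1455.1875)² / 1455.1875 = 12.5590

12.559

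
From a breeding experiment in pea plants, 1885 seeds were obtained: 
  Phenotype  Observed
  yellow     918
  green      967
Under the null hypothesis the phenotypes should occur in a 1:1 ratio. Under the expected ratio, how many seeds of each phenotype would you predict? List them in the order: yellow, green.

942.5, 942.5

Under the 1:1 hypothesis (Σ ratio = 2, N = 1885):
  yellow: 1885 × 1/2 = 942.5
  green: 1885 × 1/2 = 942.5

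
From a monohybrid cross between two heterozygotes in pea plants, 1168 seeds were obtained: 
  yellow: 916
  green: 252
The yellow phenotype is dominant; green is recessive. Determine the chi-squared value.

For a monohybrid cross between heterozygotes with complete dominance, the expected phenotypic ratio is 3:1.
The 3:1 ratio has 4 parts, so with N = 1168 the expected counts are:
  yellow: 1168 × 3/4 = 876
  green: 1168 × 1/4 = 292
χ² = Σ (O − E)² / E
  yellow: (916 − 876)² / 876 = 1.8265
  green: (252 − 292)² / 292 = 5.4795
χ² = 1.8265 + 5.4795 = 7.306

7.306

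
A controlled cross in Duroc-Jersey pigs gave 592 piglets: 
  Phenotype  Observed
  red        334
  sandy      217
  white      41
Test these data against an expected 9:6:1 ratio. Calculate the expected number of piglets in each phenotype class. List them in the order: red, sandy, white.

The 9:6:1 ratio has 16 parts, so with N = 592 the expected counts are:
  red: 592 × 9/16 = 333
  sandy: 592 × 6/16 = 222
  white: 592 × 1/16 = 37

333, 222, 37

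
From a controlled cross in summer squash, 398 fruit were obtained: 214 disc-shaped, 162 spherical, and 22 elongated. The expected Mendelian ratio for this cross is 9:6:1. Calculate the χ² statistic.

1.857

The 9:6:1 ratio has 16 parts, so with N = 398 the expected counts are:
  disc-shaped: 398 × 9/16 = 223.875
  spherical: 398 × 6/16 = 149.25
  elongated: 398 × 1/16 = 24.875
χ² = Σ (O − E)² / E
  disc-shaped: (214 − 223.875)² / 223.875 = 0.4356
  spherical: (162 − 149.25)² / 149.25 = 1.0892
  elongated: (22 − 24.875)² / 24.875 = 0.3323
χ² = 0.4356 + 1.0892 + 0.3323 = 1.8571 ≈ 1.857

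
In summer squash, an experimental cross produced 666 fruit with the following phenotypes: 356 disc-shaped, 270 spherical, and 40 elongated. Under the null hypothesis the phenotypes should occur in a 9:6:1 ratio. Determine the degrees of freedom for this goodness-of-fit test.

A goodness-of-fit test with 3 phenotype classes has df = 3 − 1 = 2.

2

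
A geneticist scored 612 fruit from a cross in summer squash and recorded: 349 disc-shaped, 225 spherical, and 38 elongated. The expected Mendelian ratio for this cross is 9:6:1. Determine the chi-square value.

0.155

Total ratio parts = 16. Expected numbers out of 612:
  disc-shaped: 612 × 9/16 = 344.25
  spherical: 612 × 6/16 = 229.5
  elongated: 612 × 1/16 = 38.25
χ² = Σ (O − E)² / E
  disc-shaped: (349 − 344.25)² / 344.25 = 0.0655
  spherical: (225 − 229.5)² / 229.5 = 0.0882
  elongated: (38 − 38.25)² / 38.25 = 0.0016
χ² = 0.0655 + 0.0882 + 0.0016 = 0.1553 ≈ 0.155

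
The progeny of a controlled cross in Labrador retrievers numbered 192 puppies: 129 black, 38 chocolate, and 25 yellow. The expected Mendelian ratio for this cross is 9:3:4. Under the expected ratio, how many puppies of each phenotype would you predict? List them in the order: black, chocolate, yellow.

The 9:3:4 ratio has 16 parts, so with N = 192 the expected counts are:
  black: 192 × 9/16 = 108
  chocolate: 192 × 3/16 = 36
  yellow: 192 × 4/16 = 48

108, 36, 48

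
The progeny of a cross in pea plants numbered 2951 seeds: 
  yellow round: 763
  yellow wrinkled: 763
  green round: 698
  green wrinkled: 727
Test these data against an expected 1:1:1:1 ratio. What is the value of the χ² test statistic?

Expected counts for N = 2951 under a 1:1:1:1 ratio (total parts = 4):
  yellow round: 2951 × 1/4 = 737.75
  yellow wrinkled: 2951 × 1/4 = 737.75
  green round: 2951 × 1/4 = 737.75
  green wrinkled: 2951 × 1/4 = 737.75
χ² = Σ (O − E)² / E
  yellow round: (763 − 737.75)² / 737.75 = 0.8642
  yellow wrinkled: (763 − 737.75)² / 737.75 = 0.8642
  green round: (698 − 737.75)² / 737.75 = 2.1417
  green wrinkled: (727 − 737.75)² / 737.75 = 0.1566
χ² = 0.8642 + 0.8642 + 2.1417 + 0.1566 = 4.0267 ≈ 4.027

4.027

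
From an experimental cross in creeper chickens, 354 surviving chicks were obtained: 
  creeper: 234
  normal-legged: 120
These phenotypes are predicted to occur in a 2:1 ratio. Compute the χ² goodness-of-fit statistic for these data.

Total ratio parts = 3. Expected numbers out of 354:
  creeper: 354 × 2/3 = 236
  normal-legged: 354 × 1/3 = 118
χ² = Σ (O − E)² / E
  creeper: (234 − 236)² / 236 = 0.0169
  normal-legged: (120 − 118)² / 118 = 0.0339
χ² = 0.0169 + 0.0339 = 0.0508 ≈ 0.051

0.051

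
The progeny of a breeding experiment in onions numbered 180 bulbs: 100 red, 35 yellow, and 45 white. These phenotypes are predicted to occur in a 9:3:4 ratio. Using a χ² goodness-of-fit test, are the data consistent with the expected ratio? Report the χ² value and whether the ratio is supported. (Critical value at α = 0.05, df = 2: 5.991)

Total ratio parts = 16. Expected numbers out of 180:
  red: 180 × 9/16 = 101.25
  yellow: 180 × 3/16 = 33.75
  white: 180 × 4/16 = 45
χ² = Σ (O − E)² / E
  red: (100 − 101.25)² / 101.25 = 0.0154
  yellow: (35 − 33.75)² / 33.75 = 0.0463
  white: (45 − 45)² / 45 = 0.0000
χ² = 0.0154 + 0.0463 + 0.0000 = 0.0617 ≈ 0.062
Degrees of freedom = 3 − 1 = 2; critical value at α = 0.05 is 5.991.
Since 0.062 < 5.991, we fail to reject the null hypothesis — the data are consistent with the 9:3:4 ratio.

0.062; consistent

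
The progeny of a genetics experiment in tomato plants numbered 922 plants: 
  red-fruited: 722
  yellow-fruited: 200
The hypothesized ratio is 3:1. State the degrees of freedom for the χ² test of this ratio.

1

A goodness-of-fit test with 2 phenotype classes has df = 2 − 1 = 1.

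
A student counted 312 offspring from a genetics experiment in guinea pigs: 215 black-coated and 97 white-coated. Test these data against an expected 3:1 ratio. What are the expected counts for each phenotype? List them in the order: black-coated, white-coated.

The 3:1 ratio has 4 parts, so with N = 312 the expected counts are:
  black-coated: 312 × 3/4 = 234
  white-coated: 312 × 1/4 = 78

234, 78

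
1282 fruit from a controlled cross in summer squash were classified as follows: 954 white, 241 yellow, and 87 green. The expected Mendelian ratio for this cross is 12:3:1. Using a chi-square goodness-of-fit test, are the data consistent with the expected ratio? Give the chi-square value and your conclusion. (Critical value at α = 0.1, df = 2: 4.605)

Total ratio parts = 16. Expected numbers out of 1282:
  white: 1282 × 12/16 = 961.5
  yellow: 1282 × 3/16 = 240.375
  green: 1282 × 1/16 = 80.125
χ² = Σ (O − E)² / E
  white: (954 − 961.5)² / 961.5 = 0.0585
  yellow: (241 − 240.375)² / 240.375 = 0.0016
  green: (87 − 80.125)² / 80.125 = 0.5899
χ² = 0.0585 + 0.0016 + 0.5899 = 0.650
Degrees of freedom = 3 − 1 = 2; critical value at α = 0.1 is 4.605.
Since 0.650 < 4.605, we fail to reject the null hypothesis — the data are consistent with the 12:3:1 ratio.

0.650; consistent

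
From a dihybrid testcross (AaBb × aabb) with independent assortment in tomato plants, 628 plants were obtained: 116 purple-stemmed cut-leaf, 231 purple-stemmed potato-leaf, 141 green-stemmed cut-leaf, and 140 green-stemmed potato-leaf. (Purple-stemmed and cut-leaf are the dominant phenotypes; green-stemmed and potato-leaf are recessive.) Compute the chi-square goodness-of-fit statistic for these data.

49.057

A dihybrid testcross with independent assortment gives a 1:1:1:1 ratio.
Expected counts for N = 628 under a 1:1:1:1 ratio (total parts = 4):
  purple-stemmed cut-leaf: 628 × 1/4 = 157
  purple-stemmed potato-leaf: 628 × 1/4 = 157
  green-stemmed cut-leaf: 628 × 1/4 = 157
  green-stemmed potato-leaf: 628 × 1/4 = 157
χ² = Σ (O − E)² / E
  purple-stemmed cut-leaf: (116 − 157)² / 157 = 10.7070
  purple-stemmed potato-leaf: (231 − 157)² / 157 = 34.8790
  green-stemmed cut-leaf: (141 − 157)² / 157 = 1.6306
  green-stemmed potato-leaf: (140 − 157)² / 157 = 1.8408
χ² = 10.7070 + 34.8790 + 1.6306 + 1.8408 = 49.0574 ≈ 49.057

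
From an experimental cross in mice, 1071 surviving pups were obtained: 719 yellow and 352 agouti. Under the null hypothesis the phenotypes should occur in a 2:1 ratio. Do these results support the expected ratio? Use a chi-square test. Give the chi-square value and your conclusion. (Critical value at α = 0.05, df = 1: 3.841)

Under the 2:1 hypothesis (Σ ratio = 3, N = 1071):
  yellow: 1071 × 2/3 = 714
  agouti: 1071 × 1/3 = 357
χ² = Σ (O − E)² / E
  yellow: (719 − 714)² / 714 = 0.0350
  agouti: (352 − 357)² / 357 = 0.0700
χ² = 0.0350 + 0.0700 = 0.105
Degrees of freedom = 2 − 1 = 1; critical value at α = 0.05 is 3.841.
Since 0.105 < 3.841, we fail to reject the null hypothesis — the data are consistent with the 2:1 ratio.

0.105; consistent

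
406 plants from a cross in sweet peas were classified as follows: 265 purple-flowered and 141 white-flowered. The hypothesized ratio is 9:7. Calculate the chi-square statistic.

13.425

Expected counts for N = 406 under a 9:7 ratio (total parts = 16):
  purple-flowered: 406 × 9/16 = 228.375
  white-flowered: 406 × 7/16 = 177.625
χ² = Σ (O − E)² / E
  purple-flowered: (265 − 228.375)² / 228.375 = 5.8736
  white-flowered: (141 − 177.625)² / 177.625 = 7.5518
χ² = 5.8736 + 7.5518 = 13.4254 ≈ 13.425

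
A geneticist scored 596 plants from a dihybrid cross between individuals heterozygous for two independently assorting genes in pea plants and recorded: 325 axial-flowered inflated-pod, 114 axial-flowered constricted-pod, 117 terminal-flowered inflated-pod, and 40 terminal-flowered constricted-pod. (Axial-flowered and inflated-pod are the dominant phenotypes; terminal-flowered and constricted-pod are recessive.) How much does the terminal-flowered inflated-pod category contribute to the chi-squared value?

0.247

A dihybrid F₂ with independent assortment and complete dominance at both loci gives a 9:3:3:1 phenotypic ratio.
Expected counts for N = 596 under a 9:3:3:1 ratio (total parts = 16):
  axial-flowered inflated-pod: 596 × 9/16 = 335.25
  axial-flowered constricted-pod: 596 × 3/16 = 111.75
  terminal-flowered inflated-pod: 596 × 3/16 = 111.75
  terminal-flowered constricted-pod: 596 × 1/16 = 37.25
Contribution of terminal-flowered inflated-pod: (117 − 111.75)² / 111.75 = 0.2466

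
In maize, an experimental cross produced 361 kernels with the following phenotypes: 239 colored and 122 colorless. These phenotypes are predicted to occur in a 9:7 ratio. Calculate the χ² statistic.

The 9:7 ratio has 16 parts, so with N = 361 the expected counts are:
  colored: 361 × 9/16 = 203.0625
  colorless: 361 × 7/16 = 157.9375
χ² = Σ (O − E)² / E
  colored: (239 − 203.0625)² / 203.0625 = 6.3601
  colorless: (122 − 157.9375)² / 157.9375 = 8.1773
χ² = 6.3601 + 8.1773 = 14.5374 ≈ 14.537

14.537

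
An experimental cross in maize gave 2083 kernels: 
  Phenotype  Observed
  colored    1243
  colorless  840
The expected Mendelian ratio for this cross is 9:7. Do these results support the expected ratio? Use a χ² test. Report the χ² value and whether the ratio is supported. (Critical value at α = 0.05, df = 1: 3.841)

9.921; not consistent

The 9:7 ratio has 16 parts, so with N = 2083 the expected counts are:
  colored: 2083 × 9/16 = 1171.6875
  colorless: 2083 × 7/16 = 911.3125
χ² = Σ (O − E)² / E
  colored: (1243 − 1171.6875)² / 1171.6875 = 4.3403
  colorless: (840 − 911.3125)² / 911.3125 = 5.5804
χ² = 4.3403 + 5.5804 = 9.9207 ≈ 9.921
Degrees of freedom = 2 − 1 = 1; critical value at α = 0.05 is 3.841.
Since 9.921 > 3.841, we reject the null hypothesis — the data do not fit the 9:7 ratio.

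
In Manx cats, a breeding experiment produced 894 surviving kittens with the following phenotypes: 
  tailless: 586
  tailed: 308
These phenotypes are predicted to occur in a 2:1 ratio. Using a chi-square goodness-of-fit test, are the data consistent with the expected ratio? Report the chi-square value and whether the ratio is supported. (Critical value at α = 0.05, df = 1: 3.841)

0.503; consistent

Expected counts for N = 894 under a 2:1 ratio (total parts = 3):
  tailless: 894 × 2/3 = 596
  tailed: 894 × 1/3 = 298
χ² = Σ (O − E)² / E
  tailless: (586 − 596)² / 596 = 0.1678
  tailed: (308 − 298)² / 298 = 0.3356
χ² = 0.1678 + 0.3356 = 0.5034 ≈ 0.503
Degrees of freedom = 2 − 1 = 1; critical value at α = 0.05 is 3.841.
Since 0.503 < 3.841, we fail to reject the null hypothesis — the data are consistent with the 2:1 ratio.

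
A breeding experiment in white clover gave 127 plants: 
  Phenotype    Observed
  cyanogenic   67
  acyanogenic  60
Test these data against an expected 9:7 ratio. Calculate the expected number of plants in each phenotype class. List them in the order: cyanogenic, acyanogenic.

Expected counts for N = 127 under a 9:7 ratio (total parts = 16):
  cyanogenic: 127 × 9/16 = 71.4375
  acyanogenic: 127 × 7/16 = 55.5625

71.4375, 55.5625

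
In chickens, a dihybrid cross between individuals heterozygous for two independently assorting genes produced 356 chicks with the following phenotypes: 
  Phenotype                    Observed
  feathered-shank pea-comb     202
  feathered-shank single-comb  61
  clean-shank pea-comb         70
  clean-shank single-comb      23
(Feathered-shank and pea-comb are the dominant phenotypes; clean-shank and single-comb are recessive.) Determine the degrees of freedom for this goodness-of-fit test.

3

A dihybrid F₂ with independent assortment and complete dominance at both loci gives a 9:3:3:1 phenotypic ratio.
A goodness-of-fit test with 4 phenotype classes has df = 4 − 1 = 3.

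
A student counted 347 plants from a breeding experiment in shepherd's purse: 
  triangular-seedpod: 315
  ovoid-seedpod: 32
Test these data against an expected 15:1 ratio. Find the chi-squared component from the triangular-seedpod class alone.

The 15:1 ratio has 16 parts, so with N = 347 the expected counts are:
  triangular-seedpod: 347 × 15/16 = 325.3125
  ovoid-seedpod: 347 × 1/16 = 21.6875
Contribution of triangular-seedpod: (315 − 325.3125)² / 325.3125 = 0.3269

0.327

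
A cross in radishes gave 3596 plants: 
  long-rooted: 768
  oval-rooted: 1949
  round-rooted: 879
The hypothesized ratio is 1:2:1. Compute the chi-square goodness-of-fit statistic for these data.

The 1:2:1 ratio has 4 parts, so with N = 3596 the expected counts are:
  long-rooted: 3596 × 1/4 = 899
  oval-rooted: 3596 × 2/4 = 1798
  round-rooted: 3596 × 1/4 = 899
χ² = Σ (O − E)² / E
  long-rooted: (768 − 899)² / 899 = 19.0890
  oval-rooted: (1949 − 1798)² / 1798 = 12.6813
  round-rooted: (879 − 899)² / 899 = 0.4449
χ² = 19.0890 + 12.6813 + 0.4449 = 32.2152 ≈ 32.215

32.215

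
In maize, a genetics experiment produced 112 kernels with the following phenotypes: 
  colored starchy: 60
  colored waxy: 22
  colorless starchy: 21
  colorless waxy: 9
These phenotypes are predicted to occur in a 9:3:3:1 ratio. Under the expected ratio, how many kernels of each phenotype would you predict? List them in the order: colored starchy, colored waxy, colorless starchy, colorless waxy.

The 9:3:3:1 ratio has 16 parts, so with N = 112 the expected counts are:
  colored starchy: 112 × 9/16 = 63
  colored waxy: 112 × 3/16 = 21
  colorless starchy: 112 × 3/16 = 21
  colorless waxy: 112 × 1/16 = 7

63, 21, 21, 7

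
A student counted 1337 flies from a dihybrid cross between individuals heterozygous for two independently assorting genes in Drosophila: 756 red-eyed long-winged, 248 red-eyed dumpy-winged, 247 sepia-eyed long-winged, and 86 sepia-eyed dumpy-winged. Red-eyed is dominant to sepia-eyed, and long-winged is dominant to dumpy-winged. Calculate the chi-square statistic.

0.175

A dihybrid F₂ with independent assortment and complete dominance at both loci gives a 9:3:3:1 phenotypic ratio.
The 9:3:3:1 ratio has 16 parts, so with N = 1337 the expected counts are:
  red-eyed long-winged: 1337 × 9/16 = 752.0625
  red-eyed dumpy-winged: 1337 × 3/16 = 250.6875
  sepia-eyed long-winged: 1337 × 3/16 = 250.6875
  sepia-eyed dumpy-winged: 1337 × 1/16 = 83.5625
χ² = Σ (O − E)² / E
  red-eyed long-winged: (756 − 752.0625)² / 752.0625 = 0.0206
  red-eyed dumpy-winged: (248 − 250.6875)² / 250.6875 = 0.0288
  sepia-eyed long-winged: (247 − 250.6875)² / 250.6875 = 0.0542
  sepia-eyed dumpy-winged: (86 − 83.5625)² / 83.5625 = 0.0711
χ² = 0.0206 + 0.0288 + 0.0542 + 0.0711 = 0.1747 ≈ 0.175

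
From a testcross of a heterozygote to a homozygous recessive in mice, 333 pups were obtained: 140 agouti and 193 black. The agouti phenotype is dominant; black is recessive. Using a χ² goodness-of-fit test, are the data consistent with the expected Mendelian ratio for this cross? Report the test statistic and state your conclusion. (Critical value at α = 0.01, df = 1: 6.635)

A testcross of a heterozygote (Aa × aa) gives a 1:1 phenotypic ratio.
Under the 1:1 hypothesis (Σ ratio = 2, N = 333):
  agouti: 333 × 1/2 = 166.5
  black: 333 × 1/2 = 166.5
χ² = Σ (O − E)² / E
  agouti: (140 − 166.5)² / 166.5 = 4.2177
  black: (193 − 166.5)² / 166.5 = 4.2177
χ² = 4.2177 + 4.2177 = 8.4354 ≈ 8.435
Degrees of freedom = 2 − 1 = 1; critical value at α = 0.01 is 6.635.
Since 8.435 > 6.635, we reject the null hypothesis — the data do not fit the 1:1 ratio.

8.435; not consistent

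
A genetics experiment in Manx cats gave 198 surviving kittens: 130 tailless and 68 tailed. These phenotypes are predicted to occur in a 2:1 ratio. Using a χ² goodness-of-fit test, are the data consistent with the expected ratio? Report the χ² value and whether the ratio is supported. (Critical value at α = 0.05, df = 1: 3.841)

The 2:1 ratio has 3 parts, so with N = 198 the expected counts are:
  tailless: 198 × 2/3 = 132
  tailed: 198 × 1/3 = 66
χ² = Σ (O − E)² / E
  tailless: (130 − 132)² / 132 = 0.0303
  tailed: (68 − 66)² / 66 = 0.0606
χ² = 0.0303 + 0.0606 = 0.0909 ≈ 0.091
Degrees of freedom = 2 − 1 = 1; critical value at α = 0.05 is 3.841.
Since 0.091 < 3.841, we fail to reject the null hypothesis — the data are consistent with the 2:1 ratio.

0.091; consistent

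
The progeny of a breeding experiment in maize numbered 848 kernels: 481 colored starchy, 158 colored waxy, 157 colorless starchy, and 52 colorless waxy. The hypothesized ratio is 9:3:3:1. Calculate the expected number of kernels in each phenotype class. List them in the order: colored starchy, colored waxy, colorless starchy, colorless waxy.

Under the 9:3:3:1 hypothesis (Σ ratio = 16, N = 848):
  colored starchy: 848 × 9/16 = 477
  colored waxy: 848 × 3/16 = 159
  colorless starchy: 848 × 3/16 = 159
  colorless waxy: 848 × 1/16 = 53

477, 159, 159, 53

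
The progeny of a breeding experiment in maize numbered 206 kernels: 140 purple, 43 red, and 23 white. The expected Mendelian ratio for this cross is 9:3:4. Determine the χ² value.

21.290

Expected counts for N = 206 under a 9:3:4 ratio (total parts = 16):
  purple: 206 × 9/16 = 115.875
  red: 206 × 3/16 = 38.625
  white: 206 × 4/16 = 51.5
χ² = Σ (O − E)² / E
  purple: (140 − 115.875)² / 115.875 = 5.0228
  red: (43 − 38.625)² / 38.625 = 0.4956
  white: (23 − 51.5)² / 51.5 = 15.7718
χ² = 5.0228 + 0.4956 + 15.7718 = 21.2902 ≈ 21.290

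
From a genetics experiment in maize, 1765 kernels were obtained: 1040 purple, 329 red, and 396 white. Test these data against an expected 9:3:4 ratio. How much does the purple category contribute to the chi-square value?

Under the 9:3:4 hypothesis (Σ ratio = 16, N = 1765):
  purple: 1765 × 9/16 = 992.8125
  red: 1765 × 3/16 = 330.9375
  white: 1765 × 4/16 = 441.25
Contribution of purple: (1040 − 992.8125)² / 992.8125 = 2.2428

2.243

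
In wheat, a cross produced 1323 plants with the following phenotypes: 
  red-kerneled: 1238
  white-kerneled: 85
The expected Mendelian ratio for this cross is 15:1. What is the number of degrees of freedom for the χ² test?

1

A goodness-of-fit test with 2 phenotype classes has df = 2 − 1 = 1.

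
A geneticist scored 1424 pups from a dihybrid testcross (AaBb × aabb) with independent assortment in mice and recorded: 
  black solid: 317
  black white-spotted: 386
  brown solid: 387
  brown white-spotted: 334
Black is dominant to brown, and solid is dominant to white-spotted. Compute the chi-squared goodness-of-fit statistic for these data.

10.860

A dihybrid testcross with independent assortment gives a 1:1:1:1 ratio.
Expected counts for N = 1424 under a 1:1:1:1 ratio (total parts = 4):
  black solid: 1424 × 1/4 = 356
  black white-spotted: 1424 × 1/4 = 356
  brown solid: 1424 × 1/4 = 356
  brown white-spotted: 1424 × 1/4 = 356
χ² = Σ (O − E)² / E
  black solid: (317 − 356)² / 356 = 4.2725
  black white-spotted: (386 − 356)² / 356 = 2.5281
  brown solid: (387 − 356)² / 356 = 2.6994
  brown white-spotted: (334 − 356)² / 356 = 1.3596
χ² = 4.2725 + 2.5281 + 2.6994 + 1.3596 = 10.8596 ≈ 10.860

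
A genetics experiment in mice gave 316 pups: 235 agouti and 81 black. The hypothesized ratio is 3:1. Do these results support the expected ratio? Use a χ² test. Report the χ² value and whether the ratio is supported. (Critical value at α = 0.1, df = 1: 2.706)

Under the 3:1 hypothesis (Σ ratio = 4, N = 316):
  agouti: 316 × 3/4 = 237
  black: 316 × 1/4 = 79
χ² = Σ (O − E)² / E
  agouti: (235 − 237)² / 237 = 0.0169
  black: (81 − 79)² / 79 = 0.0506
χ² = 0.0169 + 0.0506 = 0.0675 ≈ 0.068
Degrees of freedom = 2 − 1 = 1; critical value at α = 0.1 is 2.706.
Since 0.068 < 2.706, we fail to reject the null hypothesis — the data are consistent with the 3:1 ratio.

0.068; consistent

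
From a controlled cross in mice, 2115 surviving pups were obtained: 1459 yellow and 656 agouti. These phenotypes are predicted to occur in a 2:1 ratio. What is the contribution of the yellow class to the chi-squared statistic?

Expected counts for N = 2115 under a 2:1 ratio (total parts = 3):
  yellow: 2115 × 2/3 = 1410
  agouti: 2115 × 1/3 = 705
Contribution of yellow: (1459 − 1410)² / 1410 = 1.7028

1.703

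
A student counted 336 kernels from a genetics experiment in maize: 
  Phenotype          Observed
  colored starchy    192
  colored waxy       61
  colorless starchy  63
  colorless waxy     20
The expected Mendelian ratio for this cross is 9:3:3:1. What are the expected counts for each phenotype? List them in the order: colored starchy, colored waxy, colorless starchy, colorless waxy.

Expected counts for N = 336 under a 9:3:3:1 ratio (total parts = 16):
  colored starchy: 336 × 9/16 = 189
  colored waxy: 336 × 3/16 = 63
  colorless starchy: 336 × 3/16 = 63
  colorless waxy: 336 × 1/16 = 21

189, 63, 63, 21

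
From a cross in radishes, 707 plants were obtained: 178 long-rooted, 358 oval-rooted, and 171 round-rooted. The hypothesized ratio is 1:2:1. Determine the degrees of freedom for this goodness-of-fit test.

2

A goodness-of-fit test with 3 phenotype classes has df = 3 − 1 = 2.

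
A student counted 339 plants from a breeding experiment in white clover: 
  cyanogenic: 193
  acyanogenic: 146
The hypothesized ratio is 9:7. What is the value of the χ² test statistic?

0.064

Expected counts for N = 339 under a 9:7 ratio (total parts = 16):
  cyanogenic: 339 × 9/16 = 190.6875
  acyanogenic: 339 × 7/16 = 148.3125
χ² = Σ (O − E)² / E
  cyanogenic: (193 − 190.6875)² / 190.6875 = 0.0280
  acyanogenic: (146 − 148.3125)² / 148.3125 = 0.0361
χ² = 0.0280 + 0.0361 = 0.0641 ≈ 0.064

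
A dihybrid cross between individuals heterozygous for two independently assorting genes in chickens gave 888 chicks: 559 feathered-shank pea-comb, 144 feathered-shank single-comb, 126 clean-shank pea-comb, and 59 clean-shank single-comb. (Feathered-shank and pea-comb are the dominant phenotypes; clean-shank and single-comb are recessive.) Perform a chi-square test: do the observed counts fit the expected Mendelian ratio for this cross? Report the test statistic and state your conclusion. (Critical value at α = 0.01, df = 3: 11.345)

A dihybrid F₂ with independent assortment and complete dominance at both loci gives a 9:3:3:1 phenotypic ratio.
Expected counts for N = 888 under a 9:3:3:1 ratio (total parts = 16):
  feathered-shank pea-comb: 888 × 9/16 = 499.5
  feathered-shank single-comb: 888 × 3/16 = 166.5
  clean-shank pea-comb: 888 × 3/16 = 166.5
  clean-shank single-comb: 888 × 1/16 = 55.5
χ² = Σ (O − E)² / E
  feathered-shank pea-comb: (559 − 499.5)² / 499.5 = 7.0876
  feathered-shank single-comb: (144 − 166.5)² / 166.5 = 3.0405
  clean-shank pea-comb: (126 − 166.5)² / 166.5 = 9.8514
  clean-shank single-comb: (59 − 55.5)² / 55.5 = 0.2207
χ² = 7.0876 + 3.0405 + 9.8514 + 0.2207 = 20.2002 ≈ 20.200
Degrees of freedom = 4 − 1 = 3; critical value at α = 0.01 is 11.345.
Since 20.200 > 11.345, we reject the null hypothesis — the data do not fit the 9:3:3:1 ratio.

20.200; not consistent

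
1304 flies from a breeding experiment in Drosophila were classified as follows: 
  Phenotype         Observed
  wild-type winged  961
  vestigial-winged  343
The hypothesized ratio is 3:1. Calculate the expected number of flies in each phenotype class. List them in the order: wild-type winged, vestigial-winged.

978, 326

Under the 3:1 hypothesis (Σ ratio = 4, N = 1304):
  wild-type winged: 1304 × 3/4 = 978
  vestigial-winged: 1304 × 1/4 = 326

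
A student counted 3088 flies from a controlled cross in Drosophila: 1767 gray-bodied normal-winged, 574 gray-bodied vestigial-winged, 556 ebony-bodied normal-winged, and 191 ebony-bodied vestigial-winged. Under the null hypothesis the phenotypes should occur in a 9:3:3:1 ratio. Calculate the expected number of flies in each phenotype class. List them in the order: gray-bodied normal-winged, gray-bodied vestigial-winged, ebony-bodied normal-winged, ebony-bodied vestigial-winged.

Under the 9:3:3:1 hypothesis (Σ ratio = 16, N = 3088):
  gray-bodied normal-winged: 3088 × 9/16 = 1737
  gray-bodied vestigial-winged: 3088 × 3/16 = 579
  ebony-bodied normal-winged: 3088 × 3/16 = 579
  ebony-bodied vestigial-winged: 3088 × 1/16 = 193

1737, 579, 579, 193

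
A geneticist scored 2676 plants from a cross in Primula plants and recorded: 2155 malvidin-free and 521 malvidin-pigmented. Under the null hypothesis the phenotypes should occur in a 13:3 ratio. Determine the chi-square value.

0.909

Under the 13:3 hypothesis (Σ ratio = 16, N = 2676):
  malvidin-free: 2676 × 13/16 = 2174.25
  malvidin-pigmented: 2676 × 3/16 = 501.75
χ² = Σ (O − E)² / E
  malvidin-free: (2155 − 2174.25)² / 2174.25 = 0.1704
  malvidin-pigmented: (521 − 501.75)² / 501.75 = 0.7385
χ² = 0.1704 + 0.7385 = 0.9089 ≈ 0.909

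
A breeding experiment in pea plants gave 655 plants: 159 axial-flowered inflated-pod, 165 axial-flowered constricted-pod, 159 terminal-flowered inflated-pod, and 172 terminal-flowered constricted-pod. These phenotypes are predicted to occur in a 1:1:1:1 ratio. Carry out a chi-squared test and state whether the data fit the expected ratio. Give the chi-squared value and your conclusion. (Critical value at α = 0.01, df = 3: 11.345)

0.701; consistent

Expected counts for N = 655 under a 1:1:1:1 ratio (total parts = 4):
  axial-flowered inflated-pod: 655 × 1/4 = 163.75
  axial-flowered constricted-pod: 655 × 1/4 = 163.75
  terminal-flowered inflated-pod: 655 × 1/4 = 163.75
  terminal-flowered constricted-pod: 655 × 1/4 = 163.75
χ² = Σ (O − E)² / E
  axial-flowered inflated-pod: (159 − 163.75)² / 163.75 = 0.1378
  axial-flowered constricted-pod: (165 − 163.75)² / 163.75 = 0.0095
  terminal-flowered inflated-pod: (159 − 163.75)² / 163.75 = 0.1378
  terminal-flowered constricted-pod: (172 − 163.75)² / 163.75 = 0.4156
χ² = 0.1378 + 0.0095 + 0.1378 + 0.4156 = 0.7007 ≈ 0.701
Degrees of freedom = 4 − 1 = 3; critical value at α = 0.01 is 11.345.
Since 0.701 < 11.345, we fail to reject the null hypothesis — the data are consistent with the 1:1:1:1 ratio.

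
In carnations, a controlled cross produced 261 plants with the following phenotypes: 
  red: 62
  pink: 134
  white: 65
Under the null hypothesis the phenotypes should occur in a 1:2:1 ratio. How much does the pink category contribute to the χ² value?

Under the 1:2:1 hypothesis (Σ ratio = 4, N = 261):
  red: 261 × 1/4 = 65.25
  pink: 261 × 2/4 = 130.5
  white: 261 × 1/4 = 65.25
Contribution of pink: (134 − 130.5)² / 130.5 = 0.0939

0.094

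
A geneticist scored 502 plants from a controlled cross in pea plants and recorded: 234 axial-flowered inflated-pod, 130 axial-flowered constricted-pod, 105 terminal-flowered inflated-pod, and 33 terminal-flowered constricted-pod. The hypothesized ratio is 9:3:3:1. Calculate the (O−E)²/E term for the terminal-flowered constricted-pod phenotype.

Total ratio parts = 16. Expected numbers out of 502:
  axial-flowered inflated-pod: 502 × 9/16 = 282.375
  axial-flowered constricted-pod: 502 × 3/16 = 94.125
  terminal-flowered inflated-pod: 502 × 3/16 = 94.125
  terminal-flowered constricted-pod: 502 × 1/16 = 31.375
Contribution of terminal-flowered constricted-pod: (33 − 31.375)² / 31.375 = 0.0842

0.084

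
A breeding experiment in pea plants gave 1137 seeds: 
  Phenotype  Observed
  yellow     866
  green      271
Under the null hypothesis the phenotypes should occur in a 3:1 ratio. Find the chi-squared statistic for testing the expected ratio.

0.824

Total ratio parts = 4. Expected numbers out of 1137:
  yellow: 1137 × 3/4 = 852.75
  green: 1137 × 1/4 = 284.25
χ² = Σ (O − E)² / E
  yellow: (866 − 852.75)² / 852.75 = 0.2059
  green: (271 − 284.25)² / 284.25 = 0.6176
χ² = 0.2059 + 0.6176 = 0.8235 ≈ 0.824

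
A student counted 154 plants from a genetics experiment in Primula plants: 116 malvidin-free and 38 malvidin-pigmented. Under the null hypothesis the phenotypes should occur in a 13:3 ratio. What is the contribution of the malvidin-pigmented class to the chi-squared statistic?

2.884

The 13:3 ratio has 16 parts, so with N = 154 the expected counts are:
  malvidin-free: 154 × 13/16 = 125.125
  malvidin-pigmented: 154 × 3/16 = 28.875
Contribution of malvidin-pigmented: (38 − 28.875)² / 28.875 = 2.8837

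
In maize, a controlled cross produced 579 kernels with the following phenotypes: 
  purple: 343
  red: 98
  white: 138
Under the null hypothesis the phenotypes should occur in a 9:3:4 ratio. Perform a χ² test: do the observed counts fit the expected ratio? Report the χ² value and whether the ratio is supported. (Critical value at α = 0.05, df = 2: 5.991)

2.263; consistent

Expected counts for N = 579 under a 9:3:4 ratio (total parts = 16):
  purple: 579 × 9/16 = 325.6875
  red: 579 × 3/16 = 108.5625
  white: 579 × 4/16 = 144.75
χ² = Σ (O − E)² / E
  purple: (343 − 325.6875)² / 325.6875 = 0.9203
  red: (98 − 108.5625)² / 108.5625 = 1.0277
  white: (138 − 144.75)² / 144.75 = 0.3148
χ² = 0.9203 + 1.0277 + 0.3148 = 2.2628 ≈ 2.263
Degrees of freedom = 3 − 1 = 2; critical value at α = 0.05 is 5.991.
Since 2.263 < 5.991, we fail to reject the null hypothesis — the data are consistent with the 9:3:4 ratio.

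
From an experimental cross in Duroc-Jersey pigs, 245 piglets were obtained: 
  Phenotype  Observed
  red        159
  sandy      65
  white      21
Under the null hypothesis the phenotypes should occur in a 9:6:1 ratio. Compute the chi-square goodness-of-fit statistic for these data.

Expected counts for N = 245 under a 9:6:1 ratio (total parts = 16):
  red: 245 × 9/16 = 137.8125
  sandy: 245 × 6/16 = 91.875
  white: 245 × 1/16 = 15.3125
χ² = Σ (O − E)² / E
  red: (159 − 137.8125)² / 137.8125 = 3.2574
  sandy: (65 − 91.875)² / 91.875 = 7.8614
  white: (21 − 15.3125)² / 15.3125 = 2.1125
χ² = 3.2574 + 7.8614 + 2.1125 = 13.2313 ≈ 13.231

13.231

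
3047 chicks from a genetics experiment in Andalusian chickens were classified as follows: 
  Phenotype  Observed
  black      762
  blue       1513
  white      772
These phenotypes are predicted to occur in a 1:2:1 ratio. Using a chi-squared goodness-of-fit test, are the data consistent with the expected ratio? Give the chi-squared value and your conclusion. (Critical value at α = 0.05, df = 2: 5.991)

0.210; consistent

Total ratio parts = 4. Expected numbers out of 3047:
  black: 3047 × 1/4 = 761.75
  blue: 3047 × 2/4 = 1523.5
  white: 3047 × 1/4 = 761.75
χ² = Σ (O − E)² / E
  black: (762 − 761.75)² / 761.75 = 0.0001
  blue: (1513 − 1523.5)² / 1523.5 = 0.0724
  white: (772 − 761.75)² / 761.75 = 0.1379
χ² = 0.0001 + 0.0724 + 0.1379 = 0.2104 ≈ 0.210
Degrees of freedom = 3 − 1 = 2; critical value at α = 0.05 is 5.991.
Since 0.210 < 5.991, we fail to reject the null hypothesis — the data are consistent with the 1:2:1 ratio.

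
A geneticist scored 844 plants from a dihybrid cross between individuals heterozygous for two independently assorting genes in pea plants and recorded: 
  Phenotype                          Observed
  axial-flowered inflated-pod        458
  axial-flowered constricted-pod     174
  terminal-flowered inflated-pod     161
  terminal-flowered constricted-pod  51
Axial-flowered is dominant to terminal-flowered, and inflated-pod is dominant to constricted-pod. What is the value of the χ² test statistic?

2.264

A dihybrid F₂ with independent assortment and complete dominance at both loci gives a 9:3:3:1 phenotypic ratio.
Total ratio parts = 16. Expected numbers out of 844:
  axial-flowered inflated-pod: 844 × 9/16 = 474.75
  axial-flowered constricted-pod: 844 × 3/16 = 158.25
  terminal-flowered inflated-pod: 844 × 3/16 = 158.25
  terminal-flowered constricted-pod: 844 × 1/16 = 52.75
χ² = Σ (O − E)² / E
  axial-flowered inflated-pod: (458 − 474.75)² / 474.75 = 0.5910
  axial-flowered constricted-pod: (174 − 158.25)² / 158.25 = 1.5675
  terminal-flowered inflated-pod: (161 − 158.25)² / 158.25 = 0.0478
  terminal-flowered constricted-pod: (51 − 52.75)² / 52.75 = 0.0581
χ² = 0.5910 + 1.5675 + 0.0478 + 0.0581 = 2.2644 ≈ 2.264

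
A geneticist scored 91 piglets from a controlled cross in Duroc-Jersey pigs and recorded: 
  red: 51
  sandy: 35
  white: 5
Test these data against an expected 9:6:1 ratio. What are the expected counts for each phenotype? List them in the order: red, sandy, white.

51.1875, 34.125, 5.6875

The 9:6:1 ratio has 16 parts, so with N = 91 the expected counts are:
  red: 91 × 9/16 = 51.1875
  sandy: 91 × 6/16 = 34.125
  white: 91 × 1/16 = 5.6875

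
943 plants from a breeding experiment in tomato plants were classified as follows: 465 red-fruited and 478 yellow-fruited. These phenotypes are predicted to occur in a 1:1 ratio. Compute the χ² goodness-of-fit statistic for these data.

0.179

Expected counts for N = 943 under a 1:1 ratio (total parts = 2):
  red-fruited: 943 × 1/2 = 471.5
  yellow-fruited: 943 × 1/2 = 471.5
χ² = Σ (O − E)² / E
  red-fruited: (465 − 471.5)² / 471.5 = 0.0896
  yellow-fruited: (478 − 471.5)² / 471.5 = 0.0896
χ² = 0.0896 + 0.0896 = 0.1792 ≈ 0.179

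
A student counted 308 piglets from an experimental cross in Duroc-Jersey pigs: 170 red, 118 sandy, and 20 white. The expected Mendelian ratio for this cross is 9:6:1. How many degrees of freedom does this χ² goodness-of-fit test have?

2

A goodness-of-fit test with 3 phenotype classes has df = 3 − 1 = 2.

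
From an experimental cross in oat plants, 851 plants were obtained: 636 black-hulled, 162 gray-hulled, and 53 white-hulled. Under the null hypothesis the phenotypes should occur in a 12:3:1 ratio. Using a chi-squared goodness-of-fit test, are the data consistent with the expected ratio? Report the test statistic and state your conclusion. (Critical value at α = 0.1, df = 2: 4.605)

0.046; consistent

The 12:3:1 ratio has 16 parts, so with N = 851 the expected counts are:
  black-hulled: 851 × 12/16 = 638.25
  gray-hulled: 851 × 3/16 = 159.5625
  white-hulled: 851 × 1/16 = 53.1875
χ² = Σ (O − E)² / E
  black-hulled: (636 − 638.25)² / 638.25 = 0.0079
  gray-hulled: (162 − 159.5625)² / 159.5625 = 0.0372
  white-hulled: (53 − 53.1875)² / 53.1875 = 0.0007
χ² = 0.0079 + 0.0372 + 0.0007 = 0.0458 ≈ 0.046
Degrees of freedom = 3 − 1 = 2; critical value at α = 0.1 is 4.605.
Since 0.046 < 4.605, we fail to reject the null hypothesis — the data are consistent with the 12:3:1 ratio.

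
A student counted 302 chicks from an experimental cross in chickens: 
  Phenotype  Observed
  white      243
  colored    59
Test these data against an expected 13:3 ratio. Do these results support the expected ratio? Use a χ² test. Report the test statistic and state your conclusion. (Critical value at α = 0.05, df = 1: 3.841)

Expected counts for N = 302 under a 13:3 ratio (total parts = 16):
  white: 302 × 13/16 = 245.375
  colored: 302 × 3/16 = 56.625
χ² = Σ (O − E)² / E
  white: (243 − 245.375)² / 245.375 = 0.0230
  colored: (59 − 56.625)² / 56.625 = 0.0996
χ² = 0.0230 + 0.0996 = 0.1226 ≈ 0.123
Degrees of freedom = 2 − 1 = 1; critical value at α = 0.05 is 3.841.
Since 0.123 < 3.841, we fail to reject the null hypothesis — the data are consistent with the 13:3 ratio.

0.123; consistent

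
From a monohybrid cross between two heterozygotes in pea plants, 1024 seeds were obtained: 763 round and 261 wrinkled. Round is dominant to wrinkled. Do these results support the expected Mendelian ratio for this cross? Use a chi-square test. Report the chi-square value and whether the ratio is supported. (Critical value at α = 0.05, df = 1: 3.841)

0.130; consistent

For a monohybrid cross between heterozygotes with complete dominance, the expected phenotypic ratio is 3:1.
Total ratio parts = 4. Expected numbers out of 1024:
  round: 1024 × 3/4 = 768
  wrinkled: 1024 × 1/4 = 256
χ² = Σ (O − E)² / E
  round: (763 − 768)² / 768 = 0.0326
  wrinkled: (261 − 256)² / 256 = 0.0977
χ² = 0.0326 + 0.0977 = 0.1303 ≈ 0.130
Degrees of freedom = 2 − 1 = 1; critical value at α = 0.05 is 3.841.
Since 0.130 < 3.841, we fail to reject the null hypothesis — the data are consistent with the 3:1 ratio.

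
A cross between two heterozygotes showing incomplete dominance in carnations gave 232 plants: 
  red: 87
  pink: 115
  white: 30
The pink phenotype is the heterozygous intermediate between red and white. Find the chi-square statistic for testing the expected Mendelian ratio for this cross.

28.026

With incomplete dominance, a heterozygote × heterozygote cross gives a 1:2:1 phenotypic ratio.
The 1:2:1 ratio has 4 parts, so with N = 232 the expected counts are:
  red: 232 × 1/4 = 58
  pink: 232 × 2/4 = 116
  white: 232 × 1/4 = 58
χ² = Σ (O − E)² / E
  red: (87 − 58)² / 58 = 14.5000
  pink: (115 − 116)² / 116 = 0.0086
  white: (30 − 58)² / 58 = 13.5172
χ² = 14.5000 + 0.0086 + 13.5172 = 28.0258 ≈ 28.026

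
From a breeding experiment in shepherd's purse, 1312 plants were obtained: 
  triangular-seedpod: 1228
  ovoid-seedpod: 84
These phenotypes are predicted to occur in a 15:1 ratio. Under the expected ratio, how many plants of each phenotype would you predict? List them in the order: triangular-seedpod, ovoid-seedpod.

1230, 82

Under the 15:1 hypothesis (Σ ratio = 16, N = 1312):
  triangular-seedpod: 1312 × 15/16 = 1230
  ovoid-seedpod: 1312 × 1/16 = 82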